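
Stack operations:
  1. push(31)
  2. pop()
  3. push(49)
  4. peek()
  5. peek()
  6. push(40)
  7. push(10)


push(31) -> [31]
pop()->31, []
push(49) -> [49]
peek()->49
peek()->49
push(40) -> [49, 40]
push(10) -> [49, 40, 10]

Final stack: [49, 40, 10]


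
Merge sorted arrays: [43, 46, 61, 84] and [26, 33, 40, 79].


Take 26 from B
Take 33 from B
Take 40 from B
Take 43 from A
Take 46 from A
Take 61 from A
Take 79 from B

Merged: [26, 33, 40, 43, 46, 61, 79, 84]


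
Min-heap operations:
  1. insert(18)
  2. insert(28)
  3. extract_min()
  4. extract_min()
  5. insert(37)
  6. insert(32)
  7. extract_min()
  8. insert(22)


insert(18) -> [18]
insert(28) -> [18, 28]
extract_min()->18, [28]
extract_min()->28, []
insert(37) -> [37]
insert(32) -> [32, 37]
extract_min()->32, [37]
insert(22) -> [22, 37]

Final heap: [22, 37]


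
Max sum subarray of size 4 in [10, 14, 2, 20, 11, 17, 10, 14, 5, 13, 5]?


[0:4]: 46
[1:5]: 47
[2:6]: 50
[3:7]: 58
[4:8]: 52
[5:9]: 46
[6:10]: 42
[7:11]: 37

Max: 58 at [3:7]


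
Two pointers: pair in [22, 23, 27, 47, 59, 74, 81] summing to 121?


lo=0(22)+hi=6(81)=103
lo=1(23)+hi=6(81)=104
lo=2(27)+hi=6(81)=108
lo=3(47)+hi=6(81)=128
lo=3(47)+hi=5(74)=121

Yes: 47+74=121


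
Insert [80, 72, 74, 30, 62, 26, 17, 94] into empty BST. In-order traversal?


Insert 80: root
Insert 72: L from 80
Insert 74: L from 80 -> R from 72
Insert 30: L from 80 -> L from 72
Insert 62: L from 80 -> L from 72 -> R from 30
Insert 26: L from 80 -> L from 72 -> L from 30
Insert 17: L from 80 -> L from 72 -> L from 30 -> L from 26
Insert 94: R from 80

In-order: [17, 26, 30, 62, 72, 74, 80, 94]


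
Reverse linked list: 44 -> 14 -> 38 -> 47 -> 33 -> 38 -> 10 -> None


Step 1: curr=44, set curr.next=prev(None) | reversed so far: 44
Step 2: curr=14, set curr.next=prev(44) | reversed so far: 14 -> 44
Step 3: curr=38, set curr.next=prev(14) | reversed so far: 38 -> 14 -> 44
Step 4: curr=47, set curr.next=prev(38) | reversed so far: 47 -> 38 -> 14 -> 44
Step 5: curr=33, set curr.next=prev(47) | reversed so far: 33 -> 47 -> 38 -> 14 -> 44
Step 6: curr=38, set curr.next=prev(33) | reversed so far: 38 -> 33 -> 47 -> 38 -> 14 -> 44
Step 7: curr=10, set curr.next=prev(38) | reversed so far: 10 -> 38 -> 33 -> 47 -> 38 -> 14 -> 44

10 -> 38 -> 33 -> 47 -> 38 -> 14 -> 44 -> None


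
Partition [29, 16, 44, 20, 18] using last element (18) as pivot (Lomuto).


Pivot: 18
  16 <= 18: swap -> [16, 29, 44, 20, 18]
Place pivot at 1: [16, 18, 44, 20, 29]

Partitioned: [16, 18, 44, 20, 29]


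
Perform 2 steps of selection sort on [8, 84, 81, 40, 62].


Initial: [8, 84, 81, 40, 62]
Step 1: min=8 at 0
  Swap: [8, 84, 81, 40, 62]
Step 2: min=40 at 3
  Swap: [8, 40, 81, 84, 62]

After 2 steps: [8, 40, 81, 84, 62]


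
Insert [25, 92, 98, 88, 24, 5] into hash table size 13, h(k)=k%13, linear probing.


Insert 25: h=12 -> slot 12
Insert 92: h=1 -> slot 1
Insert 98: h=7 -> slot 7
Insert 88: h=10 -> slot 10
Insert 24: h=11 -> slot 11
Insert 5: h=5 -> slot 5

Table: [None, 92, None, None, None, 5, None, 98, None, None, 88, 24, 25]


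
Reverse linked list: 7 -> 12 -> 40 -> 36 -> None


Step 1: curr=7, set curr.next=prev(None) | reversed so far: 7
Step 2: curr=12, set curr.next=prev(7) | reversed so far: 12 -> 7
Step 3: curr=40, set curr.next=prev(12) | reversed so far: 40 -> 12 -> 7
Step 4: curr=36, set curr.next=prev(40) | reversed so far: 36 -> 40 -> 12 -> 7

36 -> 40 -> 12 -> 7 -> None


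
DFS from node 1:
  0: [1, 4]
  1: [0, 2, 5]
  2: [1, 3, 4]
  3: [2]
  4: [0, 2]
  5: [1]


Visit 1, push [5, 2, 0]
Visit 0, push [4]
Visit 4, push [2]
Visit 2, push [3]
Visit 3, push []
Visit 5, push []

DFS order: [1, 0, 4, 2, 3, 5]


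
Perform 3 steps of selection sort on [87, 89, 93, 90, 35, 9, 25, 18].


Initial: [87, 89, 93, 90, 35, 9, 25, 18]
Step 1: min=9 at 5
  Swap: [9, 89, 93, 90, 35, 87, 25, 18]
Step 2: min=18 at 7
  Swap: [9, 18, 93, 90, 35, 87, 25, 89]
Step 3: min=25 at 6
  Swap: [9, 18, 25, 90, 35, 87, 93, 89]

After 3 steps: [9, 18, 25, 90, 35, 87, 93, 89]


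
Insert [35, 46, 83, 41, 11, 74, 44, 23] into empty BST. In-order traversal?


Insert 35: root
Insert 46: R from 35
Insert 83: R from 35 -> R from 46
Insert 41: R from 35 -> L from 46
Insert 11: L from 35
Insert 74: R from 35 -> R from 46 -> L from 83
Insert 44: R from 35 -> L from 46 -> R from 41
Insert 23: L from 35 -> R from 11

In-order: [11, 23, 35, 41, 44, 46, 74, 83]


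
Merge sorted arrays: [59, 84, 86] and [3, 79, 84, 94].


Take 3 from B
Take 59 from A
Take 79 from B
Take 84 from A
Take 84 from B
Take 86 from A

Merged: [3, 59, 79, 84, 84, 86, 94]


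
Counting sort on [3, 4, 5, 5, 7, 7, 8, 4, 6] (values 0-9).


Input: [3, 4, 5, 5, 7, 7, 8, 4, 6]
Counts: [0, 0, 0, 1, 2, 2, 1, 2, 1, 0]

Sorted: [3, 4, 4, 5, 5, 6, 7, 7, 8]


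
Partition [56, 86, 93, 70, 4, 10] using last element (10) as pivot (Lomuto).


Pivot: 10
  4 <= 10: swap -> [4, 86, 93, 70, 56, 10]
Place pivot at 1: [4, 10, 93, 70, 56, 86]

Partitioned: [4, 10, 93, 70, 56, 86]


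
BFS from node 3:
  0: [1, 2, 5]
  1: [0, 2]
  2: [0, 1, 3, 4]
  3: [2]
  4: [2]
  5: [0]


Visit 3, enqueue [2]
Visit 2, enqueue [0, 1, 4]
Visit 0, enqueue [5]
Visit 1, enqueue []
Visit 4, enqueue []
Visit 5, enqueue []

BFS order: [3, 2, 0, 1, 4, 5]


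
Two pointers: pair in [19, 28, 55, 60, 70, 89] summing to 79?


lo=0(19)+hi=5(89)=108
lo=0(19)+hi=4(70)=89
lo=0(19)+hi=3(60)=79

Yes: 19+60=79


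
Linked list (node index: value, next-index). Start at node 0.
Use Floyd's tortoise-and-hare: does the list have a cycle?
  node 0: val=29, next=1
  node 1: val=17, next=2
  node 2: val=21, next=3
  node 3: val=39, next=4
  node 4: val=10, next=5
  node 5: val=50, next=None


Floyd's tortoise (slow, +1) and hare (fast, +2):
  init: slow=0, fast=0
  step 1: slow=1, fast=2
  step 2: slow=2, fast=4
  step 3: fast 4->5->None, no cycle

Cycle: no


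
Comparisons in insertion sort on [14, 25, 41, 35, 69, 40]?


Algorithm: insertion sort
Input: [14, 25, 41, 35, 69, 40]
Sorted: [14, 25, 35, 40, 41, 69]

8


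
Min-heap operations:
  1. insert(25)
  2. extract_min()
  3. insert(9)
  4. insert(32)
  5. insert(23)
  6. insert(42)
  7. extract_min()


insert(25) -> [25]
extract_min()->25, []
insert(9) -> [9]
insert(32) -> [9, 32]
insert(23) -> [9, 32, 23]
insert(42) -> [9, 32, 23, 42]
extract_min()->9, [23, 32, 42]

Final heap: [23, 32, 42]


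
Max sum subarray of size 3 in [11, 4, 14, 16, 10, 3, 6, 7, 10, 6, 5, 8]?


[0:3]: 29
[1:4]: 34
[2:5]: 40
[3:6]: 29
[4:7]: 19
[5:8]: 16
[6:9]: 23
[7:10]: 23
[8:11]: 21
[9:12]: 19

Max: 40 at [2:5]


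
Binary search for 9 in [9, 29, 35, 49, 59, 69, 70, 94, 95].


Step 1: lo=0, hi=8, mid=4, val=59
Step 2: lo=0, hi=3, mid=1, val=29
Step 3: lo=0, hi=0, mid=0, val=9

Found at index 0


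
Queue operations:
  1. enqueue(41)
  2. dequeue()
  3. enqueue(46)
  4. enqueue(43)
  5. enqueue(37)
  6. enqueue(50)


enqueue(41) -> [41]
dequeue()->41, []
enqueue(46) -> [46]
enqueue(43) -> [46, 43]
enqueue(37) -> [46, 43, 37]
enqueue(50) -> [46, 43, 37, 50]

Final queue: [46, 43, 37, 50]


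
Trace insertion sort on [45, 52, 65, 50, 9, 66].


Initial: [45, 52, 65, 50, 9, 66]
Insert 52: [45, 52, 65, 50, 9, 66]
Insert 65: [45, 52, 65, 50, 9, 66]
Insert 50: [45, 50, 52, 65, 9, 66]
Insert 9: [9, 45, 50, 52, 65, 66]
Insert 66: [9, 45, 50, 52, 65, 66]

Sorted: [9, 45, 50, 52, 65, 66]


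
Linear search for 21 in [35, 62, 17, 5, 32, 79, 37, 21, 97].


i=0: 35!=21
i=1: 62!=21
i=2: 17!=21
i=3: 5!=21
i=4: 32!=21
i=5: 79!=21
i=6: 37!=21
i=7: 21==21 found!

Found at 7, 8 comps


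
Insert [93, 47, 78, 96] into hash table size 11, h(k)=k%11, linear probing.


Insert 93: h=5 -> slot 5
Insert 47: h=3 -> slot 3
Insert 78: h=1 -> slot 1
Insert 96: h=8 -> slot 8

Table: [None, 78, None, 47, None, 93, None, None, 96, None, None]


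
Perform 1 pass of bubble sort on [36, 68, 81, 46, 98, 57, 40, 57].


Initial: [36, 68, 81, 46, 98, 57, 40, 57]
Pass 1: [36, 68, 46, 81, 57, 40, 57, 98] (4 swaps)

After 1 pass: [36, 68, 46, 81, 57, 40, 57, 98]


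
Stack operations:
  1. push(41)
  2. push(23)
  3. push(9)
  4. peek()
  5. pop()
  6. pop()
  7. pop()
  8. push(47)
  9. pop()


push(41) -> [41]
push(23) -> [41, 23]
push(9) -> [41, 23, 9]
peek()->9
pop()->9, [41, 23]
pop()->23, [41]
pop()->41, []
push(47) -> [47]
pop()->47, []

Final stack: []


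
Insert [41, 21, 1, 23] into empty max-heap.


Insert 41: [41]
Insert 21: [41, 21]
Insert 1: [41, 21, 1]
Insert 23: [41, 23, 1, 21]

Final heap: [41, 23, 1, 21]


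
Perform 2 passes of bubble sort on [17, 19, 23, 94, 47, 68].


Initial: [17, 19, 23, 94, 47, 68]
Pass 1: [17, 19, 23, 47, 68, 94] (2 swaps)
Pass 2: [17, 19, 23, 47, 68, 94] (0 swaps)

After 2 passes: [17, 19, 23, 47, 68, 94]


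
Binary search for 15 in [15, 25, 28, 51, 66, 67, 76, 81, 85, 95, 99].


Step 1: lo=0, hi=10, mid=5, val=67
Step 2: lo=0, hi=4, mid=2, val=28
Step 3: lo=0, hi=1, mid=0, val=15

Found at index 0


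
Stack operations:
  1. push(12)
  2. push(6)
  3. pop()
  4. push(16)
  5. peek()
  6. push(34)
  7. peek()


push(12) -> [12]
push(6) -> [12, 6]
pop()->6, [12]
push(16) -> [12, 16]
peek()->16
push(34) -> [12, 16, 34]
peek()->34

Final stack: [12, 16, 34]


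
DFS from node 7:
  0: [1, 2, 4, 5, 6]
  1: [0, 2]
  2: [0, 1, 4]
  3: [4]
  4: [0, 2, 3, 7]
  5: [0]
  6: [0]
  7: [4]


Visit 7, push [4]
Visit 4, push [3, 2, 0]
Visit 0, push [6, 5, 2, 1]
Visit 1, push [2]
Visit 2, push []
Visit 5, push []
Visit 6, push []
Visit 3, push []

DFS order: [7, 4, 0, 1, 2, 5, 6, 3]


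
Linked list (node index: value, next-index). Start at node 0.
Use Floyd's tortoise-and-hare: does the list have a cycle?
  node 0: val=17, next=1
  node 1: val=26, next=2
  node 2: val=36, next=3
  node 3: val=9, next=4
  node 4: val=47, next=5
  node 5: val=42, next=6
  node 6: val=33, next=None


Floyd's tortoise (slow, +1) and hare (fast, +2):
  init: slow=0, fast=0
  step 1: slow=1, fast=2
  step 2: slow=2, fast=4
  step 3: slow=3, fast=6
  step 4: fast -> None, no cycle

Cycle: no


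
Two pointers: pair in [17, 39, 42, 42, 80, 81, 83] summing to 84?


lo=0(17)+hi=6(83)=100
lo=0(17)+hi=5(81)=98
lo=0(17)+hi=4(80)=97
lo=0(17)+hi=3(42)=59
lo=1(39)+hi=3(42)=81
lo=2(42)+hi=3(42)=84

Yes: 42+42=84


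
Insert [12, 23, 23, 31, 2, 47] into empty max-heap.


Insert 12: [12]
Insert 23: [23, 12]
Insert 23: [23, 12, 23]
Insert 31: [31, 23, 23, 12]
Insert 2: [31, 23, 23, 12, 2]
Insert 47: [47, 23, 31, 12, 2, 23]

Final heap: [47, 23, 31, 12, 2, 23]


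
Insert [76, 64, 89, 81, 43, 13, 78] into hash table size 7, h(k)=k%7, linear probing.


Insert 76: h=6 -> slot 6
Insert 64: h=1 -> slot 1
Insert 89: h=5 -> slot 5
Insert 81: h=4 -> slot 4
Insert 43: h=1, 1 probes -> slot 2
Insert 13: h=6, 1 probes -> slot 0
Insert 78: h=1, 2 probes -> slot 3

Table: [13, 64, 43, 78, 81, 89, 76]


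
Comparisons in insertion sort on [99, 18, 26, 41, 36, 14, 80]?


Algorithm: insertion sort
Input: [99, 18, 26, 41, 36, 14, 80]
Sorted: [14, 18, 26, 36, 41, 80, 99]

15


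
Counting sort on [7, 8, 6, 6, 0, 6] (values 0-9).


Input: [7, 8, 6, 6, 0, 6]
Counts: [1, 0, 0, 0, 0, 0, 3, 1, 1, 0]

Sorted: [0, 6, 6, 6, 7, 8]


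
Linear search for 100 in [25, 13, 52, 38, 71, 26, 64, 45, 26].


i=0: 25!=100
i=1: 13!=100
i=2: 52!=100
i=3: 38!=100
i=4: 71!=100
i=5: 26!=100
i=6: 64!=100
i=7: 45!=100
i=8: 26!=100

Not found, 9 comps


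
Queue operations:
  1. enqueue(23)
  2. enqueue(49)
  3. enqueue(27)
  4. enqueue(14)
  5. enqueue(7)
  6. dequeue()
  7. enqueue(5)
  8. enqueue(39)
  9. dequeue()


enqueue(23) -> [23]
enqueue(49) -> [23, 49]
enqueue(27) -> [23, 49, 27]
enqueue(14) -> [23, 49, 27, 14]
enqueue(7) -> [23, 49, 27, 14, 7]
dequeue()->23, [49, 27, 14, 7]
enqueue(5) -> [49, 27, 14, 7, 5]
enqueue(39) -> [49, 27, 14, 7, 5, 39]
dequeue()->49, [27, 14, 7, 5, 39]

Final queue: [27, 14, 7, 5, 39]


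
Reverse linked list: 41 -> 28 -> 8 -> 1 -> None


Step 1: curr=41, set curr.next=prev(None) | reversed so far: 41
Step 2: curr=28, set curr.next=prev(41) | reversed so far: 28 -> 41
Step 3: curr=8, set curr.next=prev(28) | reversed so far: 8 -> 28 -> 41
Step 4: curr=1, set curr.next=prev(8) | reversed so far: 1 -> 8 -> 28 -> 41

1 -> 8 -> 28 -> 41 -> None


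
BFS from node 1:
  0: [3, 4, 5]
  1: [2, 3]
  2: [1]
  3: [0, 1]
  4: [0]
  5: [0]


Visit 1, enqueue [2, 3]
Visit 2, enqueue []
Visit 3, enqueue [0]
Visit 0, enqueue [4, 5]
Visit 4, enqueue []
Visit 5, enqueue []

BFS order: [1, 2, 3, 0, 4, 5]


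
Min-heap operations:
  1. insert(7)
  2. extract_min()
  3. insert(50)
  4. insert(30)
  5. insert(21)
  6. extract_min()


insert(7) -> [7]
extract_min()->7, []
insert(50) -> [50]
insert(30) -> [30, 50]
insert(21) -> [21, 50, 30]
extract_min()->21, [30, 50]

Final heap: [30, 50]


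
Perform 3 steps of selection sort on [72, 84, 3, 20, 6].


Initial: [72, 84, 3, 20, 6]
Step 1: min=3 at 2
  Swap: [3, 84, 72, 20, 6]
Step 2: min=6 at 4
  Swap: [3, 6, 72, 20, 84]
Step 3: min=20 at 3
  Swap: [3, 6, 20, 72, 84]

After 3 steps: [3, 6, 20, 72, 84]


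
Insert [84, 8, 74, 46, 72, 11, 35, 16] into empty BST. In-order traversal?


Insert 84: root
Insert 8: L from 84
Insert 74: L from 84 -> R from 8
Insert 46: L from 84 -> R from 8 -> L from 74
Insert 72: L from 84 -> R from 8 -> L from 74 -> R from 46
Insert 11: L from 84 -> R from 8 -> L from 74 -> L from 46
Insert 35: L from 84 -> R from 8 -> L from 74 -> L from 46 -> R from 11
Insert 16: L from 84 -> R from 8 -> L from 74 -> L from 46 -> R from 11 -> L from 35

In-order: [8, 11, 16, 35, 46, 72, 74, 84]


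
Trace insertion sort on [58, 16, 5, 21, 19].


Initial: [58, 16, 5, 21, 19]
Insert 16: [16, 58, 5, 21, 19]
Insert 5: [5, 16, 58, 21, 19]
Insert 21: [5, 16, 21, 58, 19]
Insert 19: [5, 16, 19, 21, 58]

Sorted: [5, 16, 19, 21, 58]


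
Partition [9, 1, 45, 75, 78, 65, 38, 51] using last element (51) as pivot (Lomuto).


Pivot: 51
  9 <= 51: advance i (no swap)
  1 <= 51: advance i (no swap)
  45 <= 51: advance i (no swap)
  38 <= 51: swap -> [9, 1, 45, 38, 78, 65, 75, 51]
Place pivot at 4: [9, 1, 45, 38, 51, 65, 75, 78]

Partitioned: [9, 1, 45, 38, 51, 65, 75, 78]


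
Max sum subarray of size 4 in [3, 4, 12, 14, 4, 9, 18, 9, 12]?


[0:4]: 33
[1:5]: 34
[2:6]: 39
[3:7]: 45
[4:8]: 40
[5:9]: 48

Max: 48 at [5:9]


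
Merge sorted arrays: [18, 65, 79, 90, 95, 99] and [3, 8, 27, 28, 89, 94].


Take 3 from B
Take 8 from B
Take 18 from A
Take 27 from B
Take 28 from B
Take 65 from A
Take 79 from A
Take 89 from B
Take 90 from A
Take 94 from B

Merged: [3, 8, 18, 27, 28, 65, 79, 89, 90, 94, 95, 99]


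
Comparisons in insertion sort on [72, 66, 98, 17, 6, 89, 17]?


Algorithm: insertion sort
Input: [72, 66, 98, 17, 6, 89, 17]
Sorted: [6, 17, 17, 66, 72, 89, 98]

16


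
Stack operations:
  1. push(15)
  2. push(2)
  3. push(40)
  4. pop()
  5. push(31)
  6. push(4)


push(15) -> [15]
push(2) -> [15, 2]
push(40) -> [15, 2, 40]
pop()->40, [15, 2]
push(31) -> [15, 2, 31]
push(4) -> [15, 2, 31, 4]

Final stack: [15, 2, 31, 4]


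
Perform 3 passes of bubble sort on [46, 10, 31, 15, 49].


Initial: [46, 10, 31, 15, 49]
Pass 1: [10, 31, 15, 46, 49] (3 swaps)
Pass 2: [10, 15, 31, 46, 49] (1 swaps)
Pass 3: [10, 15, 31, 46, 49] (0 swaps)

After 3 passes: [10, 15, 31, 46, 49]


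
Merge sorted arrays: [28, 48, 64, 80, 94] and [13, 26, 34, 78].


Take 13 from B
Take 26 from B
Take 28 from A
Take 34 from B
Take 48 from A
Take 64 from A
Take 78 from B

Merged: [13, 26, 28, 34, 48, 64, 78, 80, 94]


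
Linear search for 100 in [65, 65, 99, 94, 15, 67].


i=0: 65!=100
i=1: 65!=100
i=2: 99!=100
i=3: 94!=100
i=4: 15!=100
i=5: 67!=100

Not found, 6 comps


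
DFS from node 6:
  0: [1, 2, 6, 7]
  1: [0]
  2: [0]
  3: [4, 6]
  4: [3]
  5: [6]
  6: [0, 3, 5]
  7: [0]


Visit 6, push [5, 3, 0]
Visit 0, push [7, 2, 1]
Visit 1, push []
Visit 2, push []
Visit 7, push []
Visit 3, push [4]
Visit 4, push []
Visit 5, push []

DFS order: [6, 0, 1, 2, 7, 3, 4, 5]


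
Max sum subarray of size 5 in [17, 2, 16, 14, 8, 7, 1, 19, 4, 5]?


[0:5]: 57
[1:6]: 47
[2:7]: 46
[3:8]: 49
[4:9]: 39
[5:10]: 36

Max: 57 at [0:5]


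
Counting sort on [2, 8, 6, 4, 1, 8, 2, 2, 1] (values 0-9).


Input: [2, 8, 6, 4, 1, 8, 2, 2, 1]
Counts: [0, 2, 3, 0, 1, 0, 1, 0, 2, 0]

Sorted: [1, 1, 2, 2, 2, 4, 6, 8, 8]


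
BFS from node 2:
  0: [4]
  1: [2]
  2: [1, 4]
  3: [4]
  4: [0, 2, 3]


Visit 2, enqueue [1, 4]
Visit 1, enqueue []
Visit 4, enqueue [0, 3]
Visit 0, enqueue []
Visit 3, enqueue []

BFS order: [2, 1, 4, 0, 3]


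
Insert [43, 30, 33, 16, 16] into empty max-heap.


Insert 43: [43]
Insert 30: [43, 30]
Insert 33: [43, 30, 33]
Insert 16: [43, 30, 33, 16]
Insert 16: [43, 30, 33, 16, 16]

Final heap: [43, 30, 33, 16, 16]


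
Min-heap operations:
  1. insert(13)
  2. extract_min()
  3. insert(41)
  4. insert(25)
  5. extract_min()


insert(13) -> [13]
extract_min()->13, []
insert(41) -> [41]
insert(25) -> [25, 41]
extract_min()->25, [41]

Final heap: [41]


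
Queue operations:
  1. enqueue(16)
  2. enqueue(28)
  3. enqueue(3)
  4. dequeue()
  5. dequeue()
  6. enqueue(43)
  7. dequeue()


enqueue(16) -> [16]
enqueue(28) -> [16, 28]
enqueue(3) -> [16, 28, 3]
dequeue()->16, [28, 3]
dequeue()->28, [3]
enqueue(43) -> [3, 43]
dequeue()->3, [43]

Final queue: [43]


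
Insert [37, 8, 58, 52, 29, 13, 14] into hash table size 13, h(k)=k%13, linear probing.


Insert 37: h=11 -> slot 11
Insert 8: h=8 -> slot 8
Insert 58: h=6 -> slot 6
Insert 52: h=0 -> slot 0
Insert 29: h=3 -> slot 3
Insert 13: h=0, 1 probes -> slot 1
Insert 14: h=1, 1 probes -> slot 2

Table: [52, 13, 14, 29, None, None, 58, None, 8, None, None, 37, None]


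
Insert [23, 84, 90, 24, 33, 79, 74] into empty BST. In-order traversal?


Insert 23: root
Insert 84: R from 23
Insert 90: R from 23 -> R from 84
Insert 24: R from 23 -> L from 84
Insert 33: R from 23 -> L from 84 -> R from 24
Insert 79: R from 23 -> L from 84 -> R from 24 -> R from 33
Insert 74: R from 23 -> L from 84 -> R from 24 -> R from 33 -> L from 79

In-order: [23, 24, 33, 74, 79, 84, 90]


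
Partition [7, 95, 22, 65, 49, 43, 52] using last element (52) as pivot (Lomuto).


Pivot: 52
  7 <= 52: advance i (no swap)
  22 <= 52: swap -> [7, 22, 95, 65, 49, 43, 52]
  49 <= 52: swap -> [7, 22, 49, 65, 95, 43, 52]
  43 <= 52: swap -> [7, 22, 49, 43, 95, 65, 52]
Place pivot at 4: [7, 22, 49, 43, 52, 65, 95]

Partitioned: [7, 22, 49, 43, 52, 65, 95]


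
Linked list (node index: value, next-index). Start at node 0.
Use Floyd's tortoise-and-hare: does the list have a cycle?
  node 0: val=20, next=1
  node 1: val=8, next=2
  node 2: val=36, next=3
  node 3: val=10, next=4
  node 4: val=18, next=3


Floyd's tortoise (slow, +1) and hare (fast, +2):
  init: slow=0, fast=0
  step 1: slow=1, fast=2
  step 2: slow=2, fast=4
  step 3: slow=3, fast=4
  step 4: slow=4, fast=4
  slow == fast at node 4: cycle detected

Cycle: yes


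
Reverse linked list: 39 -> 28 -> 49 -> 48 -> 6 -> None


Step 1: curr=39, set curr.next=prev(None) | reversed so far: 39
Step 2: curr=28, set curr.next=prev(39) | reversed so far: 28 -> 39
Step 3: curr=49, set curr.next=prev(28) | reversed so far: 49 -> 28 -> 39
Step 4: curr=48, set curr.next=prev(49) | reversed so far: 48 -> 49 -> 28 -> 39
Step 5: curr=6, set curr.next=prev(48) | reversed so far: 6 -> 48 -> 49 -> 28 -> 39

6 -> 48 -> 49 -> 28 -> 39 -> None


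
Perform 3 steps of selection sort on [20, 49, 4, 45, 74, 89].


Initial: [20, 49, 4, 45, 74, 89]
Step 1: min=4 at 2
  Swap: [4, 49, 20, 45, 74, 89]
Step 2: min=20 at 2
  Swap: [4, 20, 49, 45, 74, 89]
Step 3: min=45 at 3
  Swap: [4, 20, 45, 49, 74, 89]

After 3 steps: [4, 20, 45, 49, 74, 89]


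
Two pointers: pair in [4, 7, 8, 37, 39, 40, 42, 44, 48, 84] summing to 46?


lo=0(4)+hi=9(84)=88
lo=0(4)+hi=8(48)=52
lo=0(4)+hi=7(44)=48
lo=0(4)+hi=6(42)=46

Yes: 4+42=46


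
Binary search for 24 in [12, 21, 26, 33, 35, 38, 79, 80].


Step 1: lo=0, hi=7, mid=3, val=33
Step 2: lo=0, hi=2, mid=1, val=21
Step 3: lo=2, hi=2, mid=2, val=26

Not found


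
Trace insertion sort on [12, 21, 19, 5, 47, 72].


Initial: [12, 21, 19, 5, 47, 72]
Insert 21: [12, 21, 19, 5, 47, 72]
Insert 19: [12, 19, 21, 5, 47, 72]
Insert 5: [5, 12, 19, 21, 47, 72]
Insert 47: [5, 12, 19, 21, 47, 72]
Insert 72: [5, 12, 19, 21, 47, 72]

Sorted: [5, 12, 19, 21, 47, 72]


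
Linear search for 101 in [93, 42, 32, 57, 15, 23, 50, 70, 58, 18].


i=0: 93!=101
i=1: 42!=101
i=2: 32!=101
i=3: 57!=101
i=4: 15!=101
i=5: 23!=101
i=6: 50!=101
i=7: 70!=101
i=8: 58!=101
i=9: 18!=101

Not found, 10 comps


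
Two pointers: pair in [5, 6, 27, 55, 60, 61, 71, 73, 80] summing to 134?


lo=0(5)+hi=8(80)=85
lo=1(6)+hi=8(80)=86
lo=2(27)+hi=8(80)=107
lo=3(55)+hi=8(80)=135
lo=3(55)+hi=7(73)=128
lo=4(60)+hi=7(73)=133
lo=5(61)+hi=7(73)=134

Yes: 61+73=134


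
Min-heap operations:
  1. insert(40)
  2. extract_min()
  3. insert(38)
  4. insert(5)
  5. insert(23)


insert(40) -> [40]
extract_min()->40, []
insert(38) -> [38]
insert(5) -> [5, 38]
insert(23) -> [5, 38, 23]

Final heap: [5, 38, 23]


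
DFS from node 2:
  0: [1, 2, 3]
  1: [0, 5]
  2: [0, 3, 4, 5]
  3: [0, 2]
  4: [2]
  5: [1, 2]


Visit 2, push [5, 4, 3, 0]
Visit 0, push [3, 1]
Visit 1, push [5]
Visit 5, push []
Visit 3, push []
Visit 4, push []

DFS order: [2, 0, 1, 5, 3, 4]


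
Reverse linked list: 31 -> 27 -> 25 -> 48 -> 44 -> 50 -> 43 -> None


Step 1: curr=31, set curr.next=prev(None) | reversed so far: 31
Step 2: curr=27, set curr.next=prev(31) | reversed so far: 27 -> 31
Step 3: curr=25, set curr.next=prev(27) | reversed so far: 25 -> 27 -> 31
Step 4: curr=48, set curr.next=prev(25) | reversed so far: 48 -> 25 -> 27 -> 31
Step 5: curr=44, set curr.next=prev(48) | reversed so far: 44 -> 48 -> 25 -> 27 -> 31
Step 6: curr=50, set curr.next=prev(44) | reversed so far: 50 -> 44 -> 48 -> 25 -> 27 -> 31
Step 7: curr=43, set curr.next=prev(50) | reversed so far: 43 -> 50 -> 44 -> 48 -> 25 -> 27 -> 31

43 -> 50 -> 44 -> 48 -> 25 -> 27 -> 31 -> None


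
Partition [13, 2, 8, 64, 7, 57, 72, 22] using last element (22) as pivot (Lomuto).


Pivot: 22
  13 <= 22: advance i (no swap)
  2 <= 22: advance i (no swap)
  8 <= 22: advance i (no swap)
  7 <= 22: swap -> [13, 2, 8, 7, 64, 57, 72, 22]
Place pivot at 4: [13, 2, 8, 7, 22, 57, 72, 64]

Partitioned: [13, 2, 8, 7, 22, 57, 72, 64]


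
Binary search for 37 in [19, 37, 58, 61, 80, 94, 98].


Step 1: lo=0, hi=6, mid=3, val=61
Step 2: lo=0, hi=2, mid=1, val=37

Found at index 1


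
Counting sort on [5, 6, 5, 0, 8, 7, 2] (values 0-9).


Input: [5, 6, 5, 0, 8, 7, 2]
Counts: [1, 0, 1, 0, 0, 2, 1, 1, 1, 0]

Sorted: [0, 2, 5, 5, 6, 7, 8]


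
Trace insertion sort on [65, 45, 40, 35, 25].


Initial: [65, 45, 40, 35, 25]
Insert 45: [45, 65, 40, 35, 25]
Insert 40: [40, 45, 65, 35, 25]
Insert 35: [35, 40, 45, 65, 25]
Insert 25: [25, 35, 40, 45, 65]

Sorted: [25, 35, 40, 45, 65]


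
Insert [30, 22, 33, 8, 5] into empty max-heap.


Insert 30: [30]
Insert 22: [30, 22]
Insert 33: [33, 22, 30]
Insert 8: [33, 22, 30, 8]
Insert 5: [33, 22, 30, 8, 5]

Final heap: [33, 22, 30, 8, 5]


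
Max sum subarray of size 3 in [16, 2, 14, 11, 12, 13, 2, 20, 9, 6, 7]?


[0:3]: 32
[1:4]: 27
[2:5]: 37
[3:6]: 36
[4:7]: 27
[5:8]: 35
[6:9]: 31
[7:10]: 35
[8:11]: 22

Max: 37 at [2:5]


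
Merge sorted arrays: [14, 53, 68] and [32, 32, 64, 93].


Take 14 from A
Take 32 from B
Take 32 from B
Take 53 from A
Take 64 from B
Take 68 from A

Merged: [14, 32, 32, 53, 64, 68, 93]


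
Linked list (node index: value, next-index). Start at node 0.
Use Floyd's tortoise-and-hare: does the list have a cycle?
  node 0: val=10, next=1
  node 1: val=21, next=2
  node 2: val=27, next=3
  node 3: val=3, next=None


Floyd's tortoise (slow, +1) and hare (fast, +2):
  init: slow=0, fast=0
  step 1: slow=1, fast=2
  step 2: fast 2->3->None, no cycle

Cycle: no


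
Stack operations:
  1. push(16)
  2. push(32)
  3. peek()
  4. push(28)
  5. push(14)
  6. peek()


push(16) -> [16]
push(32) -> [16, 32]
peek()->32
push(28) -> [16, 32, 28]
push(14) -> [16, 32, 28, 14]
peek()->14

Final stack: [16, 32, 28, 14]


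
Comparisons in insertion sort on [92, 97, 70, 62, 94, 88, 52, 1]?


Algorithm: insertion sort
Input: [92, 97, 70, 62, 94, 88, 52, 1]
Sorted: [1, 52, 62, 70, 88, 92, 94, 97]

25


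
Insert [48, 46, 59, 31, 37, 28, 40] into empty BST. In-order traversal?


Insert 48: root
Insert 46: L from 48
Insert 59: R from 48
Insert 31: L from 48 -> L from 46
Insert 37: L from 48 -> L from 46 -> R from 31
Insert 28: L from 48 -> L from 46 -> L from 31
Insert 40: L from 48 -> L from 46 -> R from 31 -> R from 37

In-order: [28, 31, 37, 40, 46, 48, 59]


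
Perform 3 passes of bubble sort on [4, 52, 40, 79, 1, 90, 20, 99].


Initial: [4, 52, 40, 79, 1, 90, 20, 99]
Pass 1: [4, 40, 52, 1, 79, 20, 90, 99] (3 swaps)
Pass 2: [4, 40, 1, 52, 20, 79, 90, 99] (2 swaps)
Pass 3: [4, 1, 40, 20, 52, 79, 90, 99] (2 swaps)

After 3 passes: [4, 1, 40, 20, 52, 79, 90, 99]


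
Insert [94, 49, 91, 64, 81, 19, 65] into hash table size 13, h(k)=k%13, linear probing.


Insert 94: h=3 -> slot 3
Insert 49: h=10 -> slot 10
Insert 91: h=0 -> slot 0
Insert 64: h=12 -> slot 12
Insert 81: h=3, 1 probes -> slot 4
Insert 19: h=6 -> slot 6
Insert 65: h=0, 1 probes -> slot 1

Table: [91, 65, None, 94, 81, None, 19, None, None, None, 49, None, 64]


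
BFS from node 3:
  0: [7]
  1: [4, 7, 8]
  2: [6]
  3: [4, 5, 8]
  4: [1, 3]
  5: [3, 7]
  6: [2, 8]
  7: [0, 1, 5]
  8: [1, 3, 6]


Visit 3, enqueue [4, 5, 8]
Visit 4, enqueue [1]
Visit 5, enqueue [7]
Visit 8, enqueue [6]
Visit 1, enqueue []
Visit 7, enqueue [0]
Visit 6, enqueue [2]
Visit 0, enqueue []
Visit 2, enqueue []

BFS order: [3, 4, 5, 8, 1, 7, 6, 0, 2]


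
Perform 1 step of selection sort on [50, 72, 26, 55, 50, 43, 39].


Initial: [50, 72, 26, 55, 50, 43, 39]
Step 1: min=26 at 2
  Swap: [26, 72, 50, 55, 50, 43, 39]

After 1 step: [26, 72, 50, 55, 50, 43, 39]


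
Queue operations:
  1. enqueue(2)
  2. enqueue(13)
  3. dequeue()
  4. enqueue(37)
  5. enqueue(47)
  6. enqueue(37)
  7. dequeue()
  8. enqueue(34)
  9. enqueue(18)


enqueue(2) -> [2]
enqueue(13) -> [2, 13]
dequeue()->2, [13]
enqueue(37) -> [13, 37]
enqueue(47) -> [13, 37, 47]
enqueue(37) -> [13, 37, 47, 37]
dequeue()->13, [37, 47, 37]
enqueue(34) -> [37, 47, 37, 34]
enqueue(18) -> [37, 47, 37, 34, 18]

Final queue: [37, 47, 37, 34, 18]


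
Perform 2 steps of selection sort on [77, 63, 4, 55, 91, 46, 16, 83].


Initial: [77, 63, 4, 55, 91, 46, 16, 83]
Step 1: min=4 at 2
  Swap: [4, 63, 77, 55, 91, 46, 16, 83]
Step 2: min=16 at 6
  Swap: [4, 16, 77, 55, 91, 46, 63, 83]

After 2 steps: [4, 16, 77, 55, 91, 46, 63, 83]


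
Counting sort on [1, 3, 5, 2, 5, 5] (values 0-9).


Input: [1, 3, 5, 2, 5, 5]
Counts: [0, 1, 1, 1, 0, 3, 0, 0, 0, 0]

Sorted: [1, 2, 3, 5, 5, 5]


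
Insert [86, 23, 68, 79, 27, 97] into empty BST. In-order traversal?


Insert 86: root
Insert 23: L from 86
Insert 68: L from 86 -> R from 23
Insert 79: L from 86 -> R from 23 -> R from 68
Insert 27: L from 86 -> R from 23 -> L from 68
Insert 97: R from 86

In-order: [23, 27, 68, 79, 86, 97]


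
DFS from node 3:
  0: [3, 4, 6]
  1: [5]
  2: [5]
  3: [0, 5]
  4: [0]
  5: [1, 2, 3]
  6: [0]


Visit 3, push [5, 0]
Visit 0, push [6, 4]
Visit 4, push []
Visit 6, push []
Visit 5, push [2, 1]
Visit 1, push []
Visit 2, push []

DFS order: [3, 0, 4, 6, 5, 1, 2]


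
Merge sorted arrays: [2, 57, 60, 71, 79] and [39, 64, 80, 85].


Take 2 from A
Take 39 from B
Take 57 from A
Take 60 from A
Take 64 from B
Take 71 from A
Take 79 from A

Merged: [2, 39, 57, 60, 64, 71, 79, 80, 85]


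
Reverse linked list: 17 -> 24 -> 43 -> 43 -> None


Step 1: curr=17, set curr.next=prev(None) | reversed so far: 17
Step 2: curr=24, set curr.next=prev(17) | reversed so far: 24 -> 17
Step 3: curr=43, set curr.next=prev(24) | reversed so far: 43 -> 24 -> 17
Step 4: curr=43, set curr.next=prev(43) | reversed so far: 43 -> 43 -> 24 -> 17

43 -> 43 -> 24 -> 17 -> None


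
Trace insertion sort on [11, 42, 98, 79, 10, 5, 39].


Initial: [11, 42, 98, 79, 10, 5, 39]
Insert 42: [11, 42, 98, 79, 10, 5, 39]
Insert 98: [11, 42, 98, 79, 10, 5, 39]
Insert 79: [11, 42, 79, 98, 10, 5, 39]
Insert 10: [10, 11, 42, 79, 98, 5, 39]
Insert 5: [5, 10, 11, 42, 79, 98, 39]
Insert 39: [5, 10, 11, 39, 42, 79, 98]

Sorted: [5, 10, 11, 39, 42, 79, 98]


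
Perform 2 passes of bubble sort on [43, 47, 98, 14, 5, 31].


Initial: [43, 47, 98, 14, 5, 31]
Pass 1: [43, 47, 14, 5, 31, 98] (3 swaps)
Pass 2: [43, 14, 5, 31, 47, 98] (3 swaps)

After 2 passes: [43, 14, 5, 31, 47, 98]


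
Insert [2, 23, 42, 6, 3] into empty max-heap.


Insert 2: [2]
Insert 23: [23, 2]
Insert 42: [42, 2, 23]
Insert 6: [42, 6, 23, 2]
Insert 3: [42, 6, 23, 2, 3]

Final heap: [42, 6, 23, 2, 3]


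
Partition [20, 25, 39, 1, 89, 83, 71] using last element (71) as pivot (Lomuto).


Pivot: 71
  20 <= 71: advance i (no swap)
  25 <= 71: advance i (no swap)
  39 <= 71: advance i (no swap)
  1 <= 71: advance i (no swap)
Place pivot at 4: [20, 25, 39, 1, 71, 83, 89]

Partitioned: [20, 25, 39, 1, 71, 83, 89]


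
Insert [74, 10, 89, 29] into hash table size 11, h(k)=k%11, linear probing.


Insert 74: h=8 -> slot 8
Insert 10: h=10 -> slot 10
Insert 89: h=1 -> slot 1
Insert 29: h=7 -> slot 7

Table: [None, 89, None, None, None, None, None, 29, 74, None, 10]


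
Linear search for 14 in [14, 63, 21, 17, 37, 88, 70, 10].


i=0: 14==14 found!

Found at 0, 1 comps


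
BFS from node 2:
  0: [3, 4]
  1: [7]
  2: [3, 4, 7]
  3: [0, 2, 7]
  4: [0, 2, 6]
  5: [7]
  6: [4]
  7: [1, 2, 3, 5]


Visit 2, enqueue [3, 4, 7]
Visit 3, enqueue [0]
Visit 4, enqueue [6]
Visit 7, enqueue [1, 5]
Visit 0, enqueue []
Visit 6, enqueue []
Visit 1, enqueue []
Visit 5, enqueue []

BFS order: [2, 3, 4, 7, 0, 6, 1, 5]


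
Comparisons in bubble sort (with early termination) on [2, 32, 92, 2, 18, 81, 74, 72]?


Algorithm: bubble sort (with early termination)
Input: [2, 32, 92, 2, 18, 81, 74, 72]
Sorted: [2, 2, 18, 32, 72, 74, 81, 92]

22


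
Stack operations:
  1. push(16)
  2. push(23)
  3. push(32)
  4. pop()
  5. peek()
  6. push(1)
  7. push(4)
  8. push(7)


push(16) -> [16]
push(23) -> [16, 23]
push(32) -> [16, 23, 32]
pop()->32, [16, 23]
peek()->23
push(1) -> [16, 23, 1]
push(4) -> [16, 23, 1, 4]
push(7) -> [16, 23, 1, 4, 7]

Final stack: [16, 23, 1, 4, 7]


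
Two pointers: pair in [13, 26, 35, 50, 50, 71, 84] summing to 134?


lo=0(13)+hi=6(84)=97
lo=1(26)+hi=6(84)=110
lo=2(35)+hi=6(84)=119
lo=3(50)+hi=6(84)=134

Yes: 50+84=134


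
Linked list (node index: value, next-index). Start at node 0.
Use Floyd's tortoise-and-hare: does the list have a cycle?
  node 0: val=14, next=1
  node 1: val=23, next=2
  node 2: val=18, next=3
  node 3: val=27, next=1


Floyd's tortoise (slow, +1) and hare (fast, +2):
  init: slow=0, fast=0
  step 1: slow=1, fast=2
  step 2: slow=2, fast=1
  step 3: slow=3, fast=3
  slow == fast at node 3: cycle detected

Cycle: yes


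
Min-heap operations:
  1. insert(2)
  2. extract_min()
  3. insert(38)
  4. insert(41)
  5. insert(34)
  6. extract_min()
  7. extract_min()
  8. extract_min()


insert(2) -> [2]
extract_min()->2, []
insert(38) -> [38]
insert(41) -> [38, 41]
insert(34) -> [34, 41, 38]
extract_min()->34, [38, 41]
extract_min()->38, [41]
extract_min()->41, []

Final heap: []


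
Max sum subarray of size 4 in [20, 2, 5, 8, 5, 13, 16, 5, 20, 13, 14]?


[0:4]: 35
[1:5]: 20
[2:6]: 31
[3:7]: 42
[4:8]: 39
[5:9]: 54
[6:10]: 54
[7:11]: 52

Max: 54 at [5:9]


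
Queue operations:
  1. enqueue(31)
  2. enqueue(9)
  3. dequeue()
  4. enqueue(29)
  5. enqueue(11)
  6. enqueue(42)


enqueue(31) -> [31]
enqueue(9) -> [31, 9]
dequeue()->31, [9]
enqueue(29) -> [9, 29]
enqueue(11) -> [9, 29, 11]
enqueue(42) -> [9, 29, 11, 42]

Final queue: [9, 29, 11, 42]


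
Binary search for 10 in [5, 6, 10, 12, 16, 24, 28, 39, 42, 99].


Step 1: lo=0, hi=9, mid=4, val=16
Step 2: lo=0, hi=3, mid=1, val=6
Step 3: lo=2, hi=3, mid=2, val=10

Found at index 2


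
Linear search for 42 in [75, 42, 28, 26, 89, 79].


i=0: 75!=42
i=1: 42==42 found!

Found at 1, 2 comps


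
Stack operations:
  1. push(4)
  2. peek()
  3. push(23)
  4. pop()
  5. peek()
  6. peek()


push(4) -> [4]
peek()->4
push(23) -> [4, 23]
pop()->23, [4]
peek()->4
peek()->4

Final stack: [4]


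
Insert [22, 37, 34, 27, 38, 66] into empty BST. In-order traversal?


Insert 22: root
Insert 37: R from 22
Insert 34: R from 22 -> L from 37
Insert 27: R from 22 -> L from 37 -> L from 34
Insert 38: R from 22 -> R from 37
Insert 66: R from 22 -> R from 37 -> R from 38

In-order: [22, 27, 34, 37, 38, 66]


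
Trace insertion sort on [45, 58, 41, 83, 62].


Initial: [45, 58, 41, 83, 62]
Insert 58: [45, 58, 41, 83, 62]
Insert 41: [41, 45, 58, 83, 62]
Insert 83: [41, 45, 58, 83, 62]
Insert 62: [41, 45, 58, 62, 83]

Sorted: [41, 45, 58, 62, 83]


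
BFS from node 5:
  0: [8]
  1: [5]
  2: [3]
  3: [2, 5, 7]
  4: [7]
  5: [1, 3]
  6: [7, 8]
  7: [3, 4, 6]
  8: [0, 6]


Visit 5, enqueue [1, 3]
Visit 1, enqueue []
Visit 3, enqueue [2, 7]
Visit 2, enqueue []
Visit 7, enqueue [4, 6]
Visit 4, enqueue []
Visit 6, enqueue [8]
Visit 8, enqueue [0]
Visit 0, enqueue []

BFS order: [5, 1, 3, 2, 7, 4, 6, 8, 0]


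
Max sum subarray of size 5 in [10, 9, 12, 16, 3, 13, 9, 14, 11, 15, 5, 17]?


[0:5]: 50
[1:6]: 53
[2:7]: 53
[3:8]: 55
[4:9]: 50
[5:10]: 62
[6:11]: 54
[7:12]: 62

Max: 62 at [5:10]


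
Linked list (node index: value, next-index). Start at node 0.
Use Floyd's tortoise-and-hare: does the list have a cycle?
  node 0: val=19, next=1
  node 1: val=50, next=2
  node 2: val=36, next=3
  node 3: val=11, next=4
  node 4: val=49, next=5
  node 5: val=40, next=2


Floyd's tortoise (slow, +1) and hare (fast, +2):
  init: slow=0, fast=0
  step 1: slow=1, fast=2
  step 2: slow=2, fast=4
  step 3: slow=3, fast=2
  step 4: slow=4, fast=4
  slow == fast at node 4: cycle detected

Cycle: yes


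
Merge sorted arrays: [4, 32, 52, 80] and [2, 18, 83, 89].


Take 2 from B
Take 4 from A
Take 18 from B
Take 32 from A
Take 52 from A
Take 80 from A

Merged: [2, 4, 18, 32, 52, 80, 83, 89]


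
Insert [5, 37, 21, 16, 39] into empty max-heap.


Insert 5: [5]
Insert 37: [37, 5]
Insert 21: [37, 5, 21]
Insert 16: [37, 16, 21, 5]
Insert 39: [39, 37, 21, 5, 16]

Final heap: [39, 37, 21, 5, 16]


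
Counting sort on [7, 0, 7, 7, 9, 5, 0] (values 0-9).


Input: [7, 0, 7, 7, 9, 5, 0]
Counts: [2, 0, 0, 0, 0, 1, 0, 3, 0, 1]

Sorted: [0, 0, 5, 7, 7, 7, 9]


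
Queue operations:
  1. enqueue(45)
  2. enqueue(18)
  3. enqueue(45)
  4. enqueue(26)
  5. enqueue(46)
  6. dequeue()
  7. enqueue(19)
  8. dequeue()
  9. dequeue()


enqueue(45) -> [45]
enqueue(18) -> [45, 18]
enqueue(45) -> [45, 18, 45]
enqueue(26) -> [45, 18, 45, 26]
enqueue(46) -> [45, 18, 45, 26, 46]
dequeue()->45, [18, 45, 26, 46]
enqueue(19) -> [18, 45, 26, 46, 19]
dequeue()->18, [45, 26, 46, 19]
dequeue()->45, [26, 46, 19]

Final queue: [26, 46, 19]


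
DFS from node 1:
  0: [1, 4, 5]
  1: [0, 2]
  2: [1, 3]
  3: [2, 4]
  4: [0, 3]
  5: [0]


Visit 1, push [2, 0]
Visit 0, push [5, 4]
Visit 4, push [3]
Visit 3, push [2]
Visit 2, push []
Visit 5, push []

DFS order: [1, 0, 4, 3, 2, 5]


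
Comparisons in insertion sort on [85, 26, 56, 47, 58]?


Algorithm: insertion sort
Input: [85, 26, 56, 47, 58]
Sorted: [26, 47, 56, 58, 85]

8


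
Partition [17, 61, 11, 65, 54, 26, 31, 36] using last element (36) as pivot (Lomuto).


Pivot: 36
  17 <= 36: advance i (no swap)
  11 <= 36: swap -> [17, 11, 61, 65, 54, 26, 31, 36]
  26 <= 36: swap -> [17, 11, 26, 65, 54, 61, 31, 36]
  31 <= 36: swap -> [17, 11, 26, 31, 54, 61, 65, 36]
Place pivot at 4: [17, 11, 26, 31, 36, 61, 65, 54]

Partitioned: [17, 11, 26, 31, 36, 61, 65, 54]


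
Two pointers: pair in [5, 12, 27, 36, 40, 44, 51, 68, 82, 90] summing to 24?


lo=0(5)+hi=9(90)=95
lo=0(5)+hi=8(82)=87
lo=0(5)+hi=7(68)=73
lo=0(5)+hi=6(51)=56
lo=0(5)+hi=5(44)=49
lo=0(5)+hi=4(40)=45
lo=0(5)+hi=3(36)=41
lo=0(5)+hi=2(27)=32
lo=0(5)+hi=1(12)=17

No pair found


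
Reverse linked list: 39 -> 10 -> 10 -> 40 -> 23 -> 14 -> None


Step 1: curr=39, set curr.next=prev(None) | reversed so far: 39
Step 2: curr=10, set curr.next=prev(39) | reversed so far: 10 -> 39
Step 3: curr=10, set curr.next=prev(10) | reversed so far: 10 -> 10 -> 39
Step 4: curr=40, set curr.next=prev(10) | reversed so far: 40 -> 10 -> 10 -> 39
Step 5: curr=23, set curr.next=prev(40) | reversed so far: 23 -> 40 -> 10 -> 10 -> 39
Step 6: curr=14, set curr.next=prev(23) | reversed so far: 14 -> 23 -> 40 -> 10 -> 10 -> 39

14 -> 23 -> 40 -> 10 -> 10 -> 39 -> None


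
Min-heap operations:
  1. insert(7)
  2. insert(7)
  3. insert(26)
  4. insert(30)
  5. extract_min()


insert(7) -> [7]
insert(7) -> [7, 7]
insert(26) -> [7, 7, 26]
insert(30) -> [7, 7, 26, 30]
extract_min()->7, [7, 30, 26]

Final heap: [7, 30, 26]


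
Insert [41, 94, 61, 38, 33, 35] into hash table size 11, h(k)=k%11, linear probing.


Insert 41: h=8 -> slot 8
Insert 94: h=6 -> slot 6
Insert 61: h=6, 1 probes -> slot 7
Insert 38: h=5 -> slot 5
Insert 33: h=0 -> slot 0
Insert 35: h=2 -> slot 2

Table: [33, None, 35, None, None, 38, 94, 61, 41, None, None]


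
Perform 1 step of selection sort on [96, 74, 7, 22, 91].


Initial: [96, 74, 7, 22, 91]
Step 1: min=7 at 2
  Swap: [7, 74, 96, 22, 91]

After 1 step: [7, 74, 96, 22, 91]


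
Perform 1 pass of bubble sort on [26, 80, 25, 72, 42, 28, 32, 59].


Initial: [26, 80, 25, 72, 42, 28, 32, 59]
Pass 1: [26, 25, 72, 42, 28, 32, 59, 80] (6 swaps)

After 1 pass: [26, 25, 72, 42, 28, 32, 59, 80]


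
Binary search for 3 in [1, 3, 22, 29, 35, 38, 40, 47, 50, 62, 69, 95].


Step 1: lo=0, hi=11, mid=5, val=38
Step 2: lo=0, hi=4, mid=2, val=22
Step 3: lo=0, hi=1, mid=0, val=1
Step 4: lo=1, hi=1, mid=1, val=3

Found at index 1


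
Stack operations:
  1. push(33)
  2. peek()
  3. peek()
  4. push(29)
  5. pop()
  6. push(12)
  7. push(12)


push(33) -> [33]
peek()->33
peek()->33
push(29) -> [33, 29]
pop()->29, [33]
push(12) -> [33, 12]
push(12) -> [33, 12, 12]

Final stack: [33, 12, 12]


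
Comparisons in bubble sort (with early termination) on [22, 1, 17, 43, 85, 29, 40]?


Algorithm: bubble sort (with early termination)
Input: [22, 1, 17, 43, 85, 29, 40]
Sorted: [1, 17, 22, 29, 40, 43, 85]

15


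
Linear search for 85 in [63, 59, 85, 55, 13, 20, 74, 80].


i=0: 63!=85
i=1: 59!=85
i=2: 85==85 found!

Found at 2, 3 comps


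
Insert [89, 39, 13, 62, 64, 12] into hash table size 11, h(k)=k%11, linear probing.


Insert 89: h=1 -> slot 1
Insert 39: h=6 -> slot 6
Insert 13: h=2 -> slot 2
Insert 62: h=7 -> slot 7
Insert 64: h=9 -> slot 9
Insert 12: h=1, 2 probes -> slot 3

Table: [None, 89, 13, 12, None, None, 39, 62, None, 64, None]


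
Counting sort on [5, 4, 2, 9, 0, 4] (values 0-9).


Input: [5, 4, 2, 9, 0, 4]
Counts: [1, 0, 1, 0, 2, 1, 0, 0, 0, 1]

Sorted: [0, 2, 4, 4, 5, 9]


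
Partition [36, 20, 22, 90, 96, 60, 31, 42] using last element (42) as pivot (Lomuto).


Pivot: 42
  36 <= 42: advance i (no swap)
  20 <= 42: advance i (no swap)
  22 <= 42: advance i (no swap)
  31 <= 42: swap -> [36, 20, 22, 31, 96, 60, 90, 42]
Place pivot at 4: [36, 20, 22, 31, 42, 60, 90, 96]

Partitioned: [36, 20, 22, 31, 42, 60, 90, 96]


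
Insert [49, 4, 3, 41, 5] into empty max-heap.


Insert 49: [49]
Insert 4: [49, 4]
Insert 3: [49, 4, 3]
Insert 41: [49, 41, 3, 4]
Insert 5: [49, 41, 3, 4, 5]

Final heap: [49, 41, 3, 4, 5]


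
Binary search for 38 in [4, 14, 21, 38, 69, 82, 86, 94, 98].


Step 1: lo=0, hi=8, mid=4, val=69
Step 2: lo=0, hi=3, mid=1, val=14
Step 3: lo=2, hi=3, mid=2, val=21
Step 4: lo=3, hi=3, mid=3, val=38

Found at index 3
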